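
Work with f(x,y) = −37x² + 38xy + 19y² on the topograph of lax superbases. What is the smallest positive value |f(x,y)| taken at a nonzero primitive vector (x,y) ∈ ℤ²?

river: ρ → (19,38,-37)
river: ρ → (-37,36,20)
river: ρ → (20,44,-29)
river: ρ → (-29,14,35)
river: ρ → (35,56,-8)
river: ρ → (-8,56,35)
river: ρ → (35,14,-29)
river: ρ → (-29,44,20)
river: ρ → (20,36,-37)
river: ρ → (-37,38,19)
closes: descent 0, river 10
min |a| on river = 8

8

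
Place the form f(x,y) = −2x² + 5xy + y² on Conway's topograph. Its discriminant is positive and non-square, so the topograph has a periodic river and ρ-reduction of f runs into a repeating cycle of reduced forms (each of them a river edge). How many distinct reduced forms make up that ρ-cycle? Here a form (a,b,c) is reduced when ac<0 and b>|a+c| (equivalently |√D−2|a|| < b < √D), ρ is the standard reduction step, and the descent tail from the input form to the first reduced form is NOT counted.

D = 33, ⌊√D⌋ = 5
river: ρ → (1,5,-2)
river: ρ → (-2,3,3)
river: ρ → (3,3,-2)
river: ρ → (-2,5,1)
ρ-cycle length = 4 (tail of 0 descent steps not counted)

4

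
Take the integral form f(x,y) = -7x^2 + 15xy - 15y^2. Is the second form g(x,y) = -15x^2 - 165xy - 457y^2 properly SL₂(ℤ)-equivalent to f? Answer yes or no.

D₁ = -195, D₂ = -195
f is negative-definite; reduce −f:
−f: translate: b→-1 (≡-15 mod 14), so (7,-15,15)→(7,-1,7)
−f: flip: (7,-1,7)→(7,1,7)
−f: reduced (well bottom): (7,1,7) with a≤c, −a<b≤a
flip sign back: reduced form of f is (-7,-1,-7)
g is negative-definite; reduce −g:
−g: translate: b→15 (≡165 mod 30), so (15,165,457)→(15,15,7)
−g: flip: (15,15,7)→(7,-15,15)
−g: translate: b→-1 (≡-15 mod 14), so (7,-15,15)→(7,-1,7)
−g: flip: (7,-1,7)→(7,1,7)
−g: reduced (well bottom): (7,1,7) with a≤c, −a<b≤a
flip sign back: reduced form of g is (-7,-1,-7)
reduced forms (-7, -1, -7) vs (-7, -1, -7) ⇒ equivalent

yes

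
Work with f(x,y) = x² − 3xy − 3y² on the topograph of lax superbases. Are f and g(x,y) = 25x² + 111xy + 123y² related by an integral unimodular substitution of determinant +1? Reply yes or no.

D₁ = 21, D₂ = 21
river cycle of f (length 2): (-3, 3, 1), (1, 3, -3)
river cycle of g (length 2): (1, 3, -3), (-3, 3, 1)
cycles coincide ⇒ equivalent

yes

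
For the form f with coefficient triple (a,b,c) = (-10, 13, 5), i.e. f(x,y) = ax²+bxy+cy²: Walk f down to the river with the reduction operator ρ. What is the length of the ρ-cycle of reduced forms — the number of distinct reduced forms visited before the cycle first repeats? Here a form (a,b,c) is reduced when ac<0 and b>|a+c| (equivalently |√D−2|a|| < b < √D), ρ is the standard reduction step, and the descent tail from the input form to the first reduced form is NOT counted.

D = 369, ⌊√D⌋ = 19
river: ρ → (5,17,-4)
river: ρ → (-4,15,9)
river: ρ → (9,3,-10)
river: ρ → (-10,17,2)
river: ρ → (2,19,-1)
river: ρ → (-1,19,2)
river: ρ → (2,17,-10)
river: ρ → (-10,3,9)
river: ρ → (9,15,-4)
river: ρ → (-4,17,5)
river: ρ → (5,13,-10)
river: ρ → (-10,7,8)
river: ρ → (8,9,-9)
river: ρ → (-9,9,8)
river: ρ → (8,7,-10)
river: ρ → (-10,13,5)
ρ-cycle length = 16 (tail of 0 descent steps not counted)

16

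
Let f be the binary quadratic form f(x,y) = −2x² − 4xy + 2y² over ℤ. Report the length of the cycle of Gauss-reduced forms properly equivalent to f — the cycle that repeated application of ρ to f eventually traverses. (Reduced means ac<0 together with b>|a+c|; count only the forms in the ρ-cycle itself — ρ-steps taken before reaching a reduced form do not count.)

D = 32, ⌊√D⌋ = 5
descent: ρ → (2,4,-2)  [lands on river]
river: ρ → (-2,4,2)
ρ-cycle length = 2 (tail of 1 descent step not counted)

2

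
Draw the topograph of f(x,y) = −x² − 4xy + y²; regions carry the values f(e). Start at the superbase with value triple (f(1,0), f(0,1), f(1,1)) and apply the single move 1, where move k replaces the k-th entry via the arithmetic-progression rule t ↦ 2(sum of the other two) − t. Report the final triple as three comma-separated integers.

start (-1,1,-4) = (f(1,0),f(0,1),f(1,1))
replace slot 1: 2·(1+(-4)) − (-1) = -5 → (-5,1,-4)

-5,1,-4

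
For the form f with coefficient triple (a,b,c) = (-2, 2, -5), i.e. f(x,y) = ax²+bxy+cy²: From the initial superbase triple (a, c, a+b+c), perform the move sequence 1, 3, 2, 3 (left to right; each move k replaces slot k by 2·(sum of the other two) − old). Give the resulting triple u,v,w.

start (-2,-5,-5) = (f(1,0),f(0,1),f(1,1))
replace slot 1: 2·((-5)+(-5)) − (-2) = -18 → (-18,-5,-5)
replace slot 3: 2·((-18)+(-5)) − (-5) = -41 → (-18,-5,-41)
replace slot 2: 2·((-18)+(-41)) − (-5) = -113 → (-18,-113,-41)
replace slot 3: 2·((-18)+(-113)) − (-41) = -221 → (-18,-113,-221)

-18,-113,-221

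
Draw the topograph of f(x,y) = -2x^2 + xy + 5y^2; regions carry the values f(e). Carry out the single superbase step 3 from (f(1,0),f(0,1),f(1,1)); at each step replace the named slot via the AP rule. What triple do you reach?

start (-2,5,4) = (f(1,0),f(0,1),f(1,1))
replace slot 3: 2·((-2)+5) − 4 = 2 → (-2,5,2)

-2,5,2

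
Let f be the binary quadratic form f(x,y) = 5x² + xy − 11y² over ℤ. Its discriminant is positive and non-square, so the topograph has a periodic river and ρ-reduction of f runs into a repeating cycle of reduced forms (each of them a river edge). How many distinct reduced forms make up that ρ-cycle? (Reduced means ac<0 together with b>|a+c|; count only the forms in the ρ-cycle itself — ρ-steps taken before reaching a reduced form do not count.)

D = 221, ⌊√D⌋ = 14
descent: ρ → (-11,-1,5)
descent: ρ → (5,11,-5)  [lands on river]
river: ρ → (-5,9,7)
river: ρ → (7,5,-7)
river: ρ → (-7,9,5)
ρ-cycle length = 4 (tail of 2 descent steps not counted)

4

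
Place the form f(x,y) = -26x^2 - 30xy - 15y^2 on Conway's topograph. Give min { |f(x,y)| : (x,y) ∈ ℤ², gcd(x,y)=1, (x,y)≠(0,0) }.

translate: b→-22 (≡30 mod 52), so (26,30,15)→(26,-22,11)
flip: (26,-22,11)→(11,22,26)
translate: b→0 (≡22 mod 22), so (11,22,26)→(11,0,15)
reduced (well bottom): (11,0,15) with a≤c, −a<b≤a
well minimum |f| = |-11| = 11 (negative-definite)

11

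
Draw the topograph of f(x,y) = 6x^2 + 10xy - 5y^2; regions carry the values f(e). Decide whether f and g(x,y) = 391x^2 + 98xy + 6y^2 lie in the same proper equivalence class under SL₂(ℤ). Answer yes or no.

D₁ = 220, D₂ = 220
river cycle of f (length 4): (-5, 10, 6), (6, 14, -1), (-1, 14, 6), (6, 10, -5)
river cycle of g (length 4): (6, 10, -5), (-5, 10, 6), (6, 14, -1), (-1, 14, 6)
cycles coincide ⇒ equivalent

yes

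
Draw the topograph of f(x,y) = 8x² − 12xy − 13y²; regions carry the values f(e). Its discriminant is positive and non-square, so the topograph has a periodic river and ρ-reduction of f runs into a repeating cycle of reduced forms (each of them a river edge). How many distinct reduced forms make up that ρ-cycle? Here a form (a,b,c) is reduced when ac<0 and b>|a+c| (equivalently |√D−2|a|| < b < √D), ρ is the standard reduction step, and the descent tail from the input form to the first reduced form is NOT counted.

D = 560, ⌊√D⌋ = 23
descent: ρ → (-13,12,8)  [lands on river]
river: ρ → (8,20,-5)
river: ρ → (-5,20,8)
river: ρ → (8,12,-13)
river: ρ → (-13,14,7)
river: ρ → (7,14,-13)
ρ-cycle length = 6 (tail of 1 descent step not counted)

6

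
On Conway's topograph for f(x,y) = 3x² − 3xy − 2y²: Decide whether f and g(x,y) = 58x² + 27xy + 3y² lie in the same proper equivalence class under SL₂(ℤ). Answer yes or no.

D₁ = 33, D₂ = 33
river cycle of f (length 4): (-2, 3, 3), (3, 3, -2), (-2, 5, 1), (1, 5, -2)
river cycle of g (length 4): (3, 3, -2), (-2, 5, 1), (1, 5, -2), (-2, 3, 3)
cycles coincide ⇒ equivalent

yes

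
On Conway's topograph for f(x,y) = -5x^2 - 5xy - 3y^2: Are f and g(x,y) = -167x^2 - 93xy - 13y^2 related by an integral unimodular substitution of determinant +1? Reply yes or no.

D₁ = -35, D₂ = -35
f is negative-definite; reduce −f:
−f: flip: (5,5,3)→(3,-5,5)
−f: translate: b→1 (≡-5 mod 6), so (3,-5,5)→(3,1,3)
−f: reduced (well bottom): (3,1,3) with a≤c, −a<b≤a
flip sign back: reduced form of f is (-3,-1,-3)
g is negative-definite; reduce −g:
−g: flip: (167,93,13)→(13,-93,167)
−g: translate: b→11 (≡-93 mod 26), so (13,-93,167)→(13,11,3)
−g: flip: (13,11,3)→(3,-11,13)
−g: translate: b→1 (≡-11 mod 6), so (3,-11,13)→(3,1,3)
−g: reduced (well bottom): (3,1,3) with a≤c, −a<b≤a
flip sign back: reduced form of g is (-3,-1,-3)
reduced forms (-3, -1, -3) vs (-3, -1, -3) ⇒ equivalent

yes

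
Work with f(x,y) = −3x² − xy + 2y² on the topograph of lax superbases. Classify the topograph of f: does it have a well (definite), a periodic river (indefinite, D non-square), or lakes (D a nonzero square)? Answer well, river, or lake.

D = b²−4ac = (-1)² − 4·(-3)·2 = 25
D = 5² is a perfect square ⇒ form factors over ℤ ⇒ lakes

lake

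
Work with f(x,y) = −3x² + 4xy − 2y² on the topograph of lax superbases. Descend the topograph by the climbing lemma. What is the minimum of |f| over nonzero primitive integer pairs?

translate: b→2 (≡-4 mod 6), so (3,-4,2)→(3,2,1)
flip: (3,2,1)→(1,-2,3)
translate: b→0 (≡-2 mod 2), so (1,-2,3)→(1,0,2)
reduced (well bottom): (1,0,2) with a≤c, −a<b≤a
well minimum |f| = |-1| = 1 (negative-definite)

1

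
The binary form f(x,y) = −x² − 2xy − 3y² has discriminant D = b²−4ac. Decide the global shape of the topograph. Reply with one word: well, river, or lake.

D = b²−4ac = (-2)² − 4·(-1)·(-3) = -8
D < 0 ⇒ definite ⇒ every region one sign ⇒ single well

well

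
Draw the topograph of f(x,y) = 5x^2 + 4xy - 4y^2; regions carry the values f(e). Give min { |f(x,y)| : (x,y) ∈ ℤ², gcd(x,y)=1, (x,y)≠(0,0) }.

river: ρ → (-4,4,5)
river: ρ → (5,6,-3)
river: ρ → (-3,6,5)
river: ρ → (5,4,-4)
closes: descent 0, river 4
min |a| on river = 3

3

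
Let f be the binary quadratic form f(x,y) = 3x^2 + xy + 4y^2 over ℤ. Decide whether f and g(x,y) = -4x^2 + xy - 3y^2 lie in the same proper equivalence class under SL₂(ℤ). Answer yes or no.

D₁ = -47, D₂ = -47
f: reduced (well bottom): (3,1,4) with a≤c, −a<b≤a
g is negative-definite; reduce −g:
−g: flip: (4,-1,3)→(3,1,4)
−g: reduced (well bottom): (3,1,4) with a≤c, −a<b≤a
flip sign back: reduced form of g is (-3,-1,-4)
reduced forms (3, 1, 4) vs (-3, -1, -4) ⇒ inequivalent

no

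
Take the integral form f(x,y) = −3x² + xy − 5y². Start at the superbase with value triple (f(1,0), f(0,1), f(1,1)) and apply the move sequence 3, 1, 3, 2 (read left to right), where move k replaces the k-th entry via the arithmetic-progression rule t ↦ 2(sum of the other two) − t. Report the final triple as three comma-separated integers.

start (-3,-5,-7) = (f(1,0),f(0,1),f(1,1))
replace slot 3: 2·((-3)+(-5)) − (-7) = -9 → (-3,-5,-9)
replace slot 1: 2·((-5)+(-9)) − (-3) = -25 → (-25,-5,-9)
replace slot 3: 2·((-25)+(-5)) − (-9) = -51 → (-25,-5,-51)
replace slot 2: 2·((-25)+(-51)) − (-5) = -147 → (-25,-147,-51)

-25,-147,-51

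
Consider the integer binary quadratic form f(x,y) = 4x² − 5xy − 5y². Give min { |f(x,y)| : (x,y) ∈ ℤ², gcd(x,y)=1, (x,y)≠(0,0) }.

descent: ρ → (-5,5,4)  [lands on river]
river: ρ → (4,3,-6)
river: ρ → (-6,9,1)
river: ρ → (1,9,-6)
river: ρ → (-6,3,4)
river: ρ → (4,5,-5)
closes: descent 1, river 6
min |a| on river = 1

1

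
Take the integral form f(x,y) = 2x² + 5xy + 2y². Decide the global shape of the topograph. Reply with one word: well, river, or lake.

D = b²−4ac = 5² − 4·2·2 = 9
D = 3² is a perfect square ⇒ form factors over ℤ ⇒ lakes

lake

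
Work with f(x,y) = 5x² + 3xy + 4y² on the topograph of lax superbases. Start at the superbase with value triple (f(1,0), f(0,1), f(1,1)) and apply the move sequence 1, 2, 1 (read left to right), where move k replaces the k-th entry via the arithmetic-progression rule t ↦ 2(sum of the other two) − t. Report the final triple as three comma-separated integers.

start (5,4,12) = (f(1,0),f(0,1),f(1,1))
replace slot 1: 2·(4+12) − 5 = 27 → (27,4,12)
replace slot 2: 2·(27+12) − 4 = 74 → (27,74,12)
replace slot 1: 2·(74+12) − 27 = 145 → (145,74,12)

145,74,12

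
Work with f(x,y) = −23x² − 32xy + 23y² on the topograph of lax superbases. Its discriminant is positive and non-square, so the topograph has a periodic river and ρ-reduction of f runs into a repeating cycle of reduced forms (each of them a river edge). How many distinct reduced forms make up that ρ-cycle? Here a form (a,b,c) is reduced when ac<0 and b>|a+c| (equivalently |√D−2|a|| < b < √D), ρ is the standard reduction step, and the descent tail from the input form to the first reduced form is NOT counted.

D = 3140, ⌊√D⌋ = 56
descent: ρ → (23,32,-23)  [lands on river]
river: ρ → (-23,14,32)
river: ρ → (32,50,-5)
river: ρ → (-5,50,32)
river: ρ → (32,14,-23)
river: ρ → (-23,32,23)
river: ρ → (23,14,-32)
river: ρ → (-32,50,5)
river: ρ → (5,50,-32)
river: ρ → (-32,14,23)
ρ-cycle length = 10 (tail of 1 descent step not counted)

10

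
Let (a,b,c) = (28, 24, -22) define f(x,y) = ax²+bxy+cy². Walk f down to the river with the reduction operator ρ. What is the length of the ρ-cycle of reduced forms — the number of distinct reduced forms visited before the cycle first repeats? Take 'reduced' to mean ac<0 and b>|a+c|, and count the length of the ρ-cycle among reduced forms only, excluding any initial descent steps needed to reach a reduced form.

D = 3040, ⌊√D⌋ = 55
river: ρ → (-22,20,30)
river: ρ → (30,40,-12)
river: ρ → (-12,32,42)
river: ρ → (42,52,-2)
river: ρ → (-2,52,42)
river: ρ → (42,32,-12)
river: ρ → (-12,40,30)
river: ρ → (30,20,-22)
river: ρ → (-22,24,28)
river: ρ → (28,32,-18)
river: ρ → (-18,40,20)
river: ρ → (20,40,-18)
river: ρ → (-18,32,28)
river: ρ → (28,24,-22)
ρ-cycle length = 14 (tail of 0 descent steps not counted)

14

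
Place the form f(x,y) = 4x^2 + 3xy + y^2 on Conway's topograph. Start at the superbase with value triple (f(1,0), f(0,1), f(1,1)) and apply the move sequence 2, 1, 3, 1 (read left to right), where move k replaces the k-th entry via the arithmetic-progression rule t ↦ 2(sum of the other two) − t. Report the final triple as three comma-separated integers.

start (4,1,8) = (f(1,0),f(0,1),f(1,1))
replace slot 2: 2·(4+8) − 1 = 23 → (4,23,8)
replace slot 1: 2·(23+8) − 4 = 58 → (58,23,8)
replace slot 3: 2·(58+23) − 8 = 154 → (58,23,154)
replace slot 1: 2·(23+154) − 58 = 296 → (296,23,154)

296,23,154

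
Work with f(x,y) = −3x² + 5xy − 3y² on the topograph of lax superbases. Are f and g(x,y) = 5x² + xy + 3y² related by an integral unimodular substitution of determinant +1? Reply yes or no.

D₁ = -11, D₂ = -59
discriminants differ ⇒ not SL₂(ℤ)-equivalent

no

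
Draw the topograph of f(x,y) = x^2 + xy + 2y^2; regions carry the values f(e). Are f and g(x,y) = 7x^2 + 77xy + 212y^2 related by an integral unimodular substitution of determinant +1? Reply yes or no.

D₁ = -7, D₂ = -7
f: reduced (well bottom): (1,1,2) with a≤c, −a<b≤a
g: translate: b→7 (≡77 mod 14), so (7,77,212)→(7,7,2)
g: flip: (7,7,2)→(2,-7,7)
g: translate: b→1 (≡-7 mod 4), so (2,-7,7)→(2,1,1)
g: flip: (2,1,1)→(1,-1,2)
g: translate: b→1 (≡-1 mod 2), so (1,-1,2)→(1,1,2)
g: reduced (well bottom): (1,1,2) with a≤c, −a<b≤a
reduced forms (1, 1, 2) vs (1, 1, 2) ⇒ equivalent

yes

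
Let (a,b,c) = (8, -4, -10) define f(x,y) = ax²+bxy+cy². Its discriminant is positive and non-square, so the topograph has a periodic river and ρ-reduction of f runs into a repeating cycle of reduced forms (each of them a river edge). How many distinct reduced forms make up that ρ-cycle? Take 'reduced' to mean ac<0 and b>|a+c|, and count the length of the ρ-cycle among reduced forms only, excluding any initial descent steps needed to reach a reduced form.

D = 336, ⌊√D⌋ = 18
descent: ρ → (-10,4,8)  [lands on river]
river: ρ → (8,12,-6)
river: ρ → (-6,12,8)
river: ρ → (8,4,-10)
river: ρ → (-10,16,2)
river: ρ → (2,16,-10)
ρ-cycle length = 6 (tail of 1 descent step not counted)

6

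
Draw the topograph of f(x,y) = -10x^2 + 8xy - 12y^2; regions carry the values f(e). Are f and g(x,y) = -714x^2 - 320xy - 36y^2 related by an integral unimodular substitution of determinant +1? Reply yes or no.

D₁ = -416, D₂ = -416
f is negative-definite; reduce −f:
−f: reduced (well bottom): (10,-8,12) with a≤c, −a<b≤a
flip sign back: reduced form of f is (-10,8,-12)
g is negative-definite; reduce −g:
−g: flip: (714,320,36)→(36,-320,714)
−g: translate: b→-32 (≡-320 mod 72), so (36,-320,714)→(36,-32,10)
−g: flip: (36,-32,10)→(10,32,36)
−g: translate: b→-8 (≡32 mod 20), so (10,32,36)→(10,-8,12)
−g: reduced (well bottom): (10,-8,12) with a≤c, −a<b≤a
flip sign back: reduced form of g is (-10,8,-12)
reduced forms (-10, 8, -12) vs (-10, 8, -12) ⇒ equivalent

yes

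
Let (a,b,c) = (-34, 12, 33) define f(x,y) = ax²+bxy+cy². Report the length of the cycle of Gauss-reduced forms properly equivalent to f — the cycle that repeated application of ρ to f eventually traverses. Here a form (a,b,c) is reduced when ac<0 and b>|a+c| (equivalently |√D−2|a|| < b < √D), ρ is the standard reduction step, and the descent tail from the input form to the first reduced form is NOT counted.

D = 4632, ⌊√D⌋ = 68
river: ρ → (33,54,-13)
river: ρ → (-13,50,41)
river: ρ → (41,32,-22)
river: ρ → (-22,56,17)
river: ρ → (17,46,-37)
river: ρ → (-37,28,26)
river: ρ → (26,24,-39)
river: ρ → (-39,54,11)
river: ρ → (11,56,-34)
river: ρ → (-34,12,33)
ρ-cycle length = 10 (tail of 0 descent steps not counted)

10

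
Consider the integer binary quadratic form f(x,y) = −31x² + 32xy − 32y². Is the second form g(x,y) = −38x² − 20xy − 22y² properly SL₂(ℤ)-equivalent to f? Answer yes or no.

D₁ = -2944, D₂ = -2944
f is negative-definite; reduce −f:
−f: translate: b→30 (≡-32 mod 62), so (31,-32,32)→(31,30,31)
−f: reduced (well bottom): (31,30,31) with a≤c, −a<b≤a
flip sign back: reduced form of f is (-31,-30,-31)
g is negative-definite; reduce −g:
−g: flip: (38,20,22)→(22,-20,38)
−g: reduced (well bottom): (22,-20,38) with a≤c, −a<b≤a
flip sign back: reduced form of g is (-22,20,-38)
reduced forms (-31, -30, -31) vs (-22, 20, -38) ⇒ inequivalent

no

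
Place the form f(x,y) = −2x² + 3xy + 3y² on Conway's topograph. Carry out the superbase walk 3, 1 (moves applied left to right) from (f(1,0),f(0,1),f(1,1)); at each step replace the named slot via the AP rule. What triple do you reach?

start (-2,3,4) = (f(1,0),f(0,1),f(1,1))
replace slot 3: 2·((-2)+3) − 4 = -2 → (-2,3,-2)
replace slot 1: 2·(3+(-2)) − (-2) = 4 → (4,3,-2)

4,3,-2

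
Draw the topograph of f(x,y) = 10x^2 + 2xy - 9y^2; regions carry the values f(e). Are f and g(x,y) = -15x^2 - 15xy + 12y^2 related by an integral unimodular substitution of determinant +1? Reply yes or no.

D₁ = 364, D₂ = 945
discriminants differ ⇒ not SL₂(ℤ)-equivalent

no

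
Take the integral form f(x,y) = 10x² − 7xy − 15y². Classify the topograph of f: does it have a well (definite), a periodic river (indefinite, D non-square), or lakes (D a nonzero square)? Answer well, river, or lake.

D = b²−4ac = (-7)² − 4·10·(-15) = 649
D > 0 non-square ⇒ indefinite ⇒ periodic river

river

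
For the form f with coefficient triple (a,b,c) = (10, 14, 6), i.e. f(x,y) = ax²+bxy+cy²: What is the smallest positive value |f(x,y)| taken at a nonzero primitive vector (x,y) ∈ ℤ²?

translate: b→-6 (≡14 mod 20), so (10,14,6)→(10,-6,2)
flip: (10,-6,2)→(2,6,10)
translate: b→2 (≡6 mod 4), so (2,6,10)→(2,2,6)
reduced (well bottom): (2,2,6) with a≤c, −a<b≤a
well minimum = a = 2

2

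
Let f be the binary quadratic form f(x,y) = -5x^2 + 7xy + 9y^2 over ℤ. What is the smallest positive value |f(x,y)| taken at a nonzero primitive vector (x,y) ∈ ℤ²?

river: ρ → (9,11,-3)
river: ρ → (-3,13,5)
river: ρ → (5,7,-9)
river: ρ → (-9,11,3)
river: ρ → (3,13,-5)
river: ρ → (-5,7,9)
closes: descent 0, river 6
min |a| on river = 3

3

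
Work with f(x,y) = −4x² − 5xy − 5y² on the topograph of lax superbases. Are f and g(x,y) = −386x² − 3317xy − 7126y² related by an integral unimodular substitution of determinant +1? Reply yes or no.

D₁ = -55, D₂ = -55
f is negative-definite; reduce −f:
−f: translate: b→-3 (≡5 mod 8), so (4,5,5)→(4,-3,4)
−f: flip: (4,-3,4)→(4,3,4)
−f: reduced (well bottom): (4,3,4) with a≤c, −a<b≤a
flip sign back: reduced form of f is (-4,-3,-4)
g is negative-definite; reduce −g:
−g: translate: b→229 (≡3317 mod 772), so (386,3317,7126)→(386,229,34)
−g: flip: (386,229,34)→(34,-229,386)
−g: translate: b→-25 (≡-229 mod 68), so (34,-229,386)→(34,-25,5)
−g: flip: (34,-25,5)→(5,25,34)
−g: translate: b→5 (≡25 mod 10), so (5,25,34)→(5,5,4)
−g: flip: (5,5,4)→(4,-5,5)
−g: translate: b→3 (≡-5 mod 8), so (4,-5,5)→(4,3,4)
−g: reduced (well bottom): (4,3,4) with a≤c, −a<b≤a
flip sign back: reduced form of g is (-4,-3,-4)
reduced forms (-4, -3, -4) vs (-4, -3, -4) ⇒ equivalent

yes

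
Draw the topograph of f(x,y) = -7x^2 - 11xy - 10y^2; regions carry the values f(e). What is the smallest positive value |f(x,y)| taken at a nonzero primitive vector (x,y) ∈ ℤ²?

translate: b→-3 (≡11 mod 14), so (7,11,10)→(7,-3,6)
flip: (7,-3,6)→(6,3,7)
reduced (well bottom): (6,3,7) with a≤c, −a<b≤a
well minimum |f| = |-6| = 6 (negative-definite)

6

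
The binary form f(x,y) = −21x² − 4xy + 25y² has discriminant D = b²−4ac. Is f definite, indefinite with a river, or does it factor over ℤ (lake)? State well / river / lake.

D = b²−4ac = (-4)² − 4·(-21)·25 = 2116
D = 46² is a perfect square ⇒ form factors over ℤ ⇒ lakes

lake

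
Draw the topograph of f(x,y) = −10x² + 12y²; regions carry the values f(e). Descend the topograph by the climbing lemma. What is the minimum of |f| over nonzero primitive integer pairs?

descent: ρ → (12,0,-10)
descent: ρ → (-10,20,2)  [lands on river]
river: ρ → (2,20,-10)
closes: descent 2, river 2
min |a| on river = 2

2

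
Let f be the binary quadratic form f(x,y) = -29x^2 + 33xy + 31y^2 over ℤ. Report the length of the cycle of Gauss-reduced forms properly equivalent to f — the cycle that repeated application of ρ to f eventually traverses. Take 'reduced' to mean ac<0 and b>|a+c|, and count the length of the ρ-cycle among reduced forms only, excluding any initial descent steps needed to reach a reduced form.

D = 4685, ⌊√D⌋ = 68
river: ρ → (31,29,-31)
river: ρ → (-31,33,29)
river: ρ → (29,25,-35)
river: ρ → (-35,45,19)
river: ρ → (19,31,-49)
river: ρ → (-49,67,1)
river: ρ → (1,67,-49)
river: ρ → (-49,31,19)
river: ρ → (19,45,-35)
river: ρ → (-35,25,29)
river: ρ → (29,33,-31)
river: ρ → (-31,29,31)
river: ρ → (31,33,-29)
river: ρ → (-29,25,35)
river: ρ → (35,45,-19)
river: ρ → (-19,31,49)
river: ρ → (49,67,-1)
river: ρ → (-1,67,49)
river: ρ → (49,31,-19)
river: ρ → (-19,45,35)
river: ρ → (35,25,-29)
river: ρ → (-29,33,31)
ρ-cycle length = 22 (tail of 0 descent steps not counted)

22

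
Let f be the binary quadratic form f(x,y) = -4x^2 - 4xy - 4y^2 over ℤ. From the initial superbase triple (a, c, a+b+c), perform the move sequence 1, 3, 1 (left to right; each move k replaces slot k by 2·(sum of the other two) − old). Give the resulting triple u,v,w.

start (-4,-4,-12) = (f(1,0),f(0,1),f(1,1))
replace slot 1: 2·((-4)+(-12)) − (-4) = -28 → (-28,-4,-12)
replace slot 3: 2·((-28)+(-4)) − (-12) = -52 → (-28,-4,-52)
replace slot 1: 2·((-4)+(-52)) − (-28) = -84 → (-84,-4,-52)

-84,-4,-52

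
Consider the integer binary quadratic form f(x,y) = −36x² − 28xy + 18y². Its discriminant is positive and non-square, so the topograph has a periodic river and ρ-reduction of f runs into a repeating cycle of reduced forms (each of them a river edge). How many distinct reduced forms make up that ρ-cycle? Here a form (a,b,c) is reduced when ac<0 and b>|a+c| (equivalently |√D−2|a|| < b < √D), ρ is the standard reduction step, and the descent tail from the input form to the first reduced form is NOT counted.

D = 3376, ⌊√D⌋ = 58
descent: ρ → (18,28,-36)  [lands on river]
river: ρ → (-36,44,10)
river: ρ → (10,56,-6)
river: ρ → (-6,52,28)
river: ρ → (28,4,-30)
river: ρ → (-30,56,2)
river: ρ → (2,56,-30)
river: ρ → (-30,4,28)
river: ρ → (28,52,-6)
river: ρ → (-6,56,10)
river: ρ → (10,44,-36)
river: ρ → (-36,28,18)
river: ρ → (18,44,-20)
river: ρ → (-20,36,26)
river: ρ → (26,16,-30)
river: ρ → (-30,44,12)
river: ρ → (12,52,-14)
river: ρ → (-14,32,42)
river: ρ → (42,52,-4)
river: ρ → (-4,52,42)
river: ρ → (42,32,-14)
river: ρ → (-14,52,12)
river: ρ → (12,44,-30)
river: ρ → (-30,16,26)
river: ρ → (26,36,-20)
river: ρ → (-20,44,18)
ρ-cycle length = 26 (tail of 1 descent step not counted)

26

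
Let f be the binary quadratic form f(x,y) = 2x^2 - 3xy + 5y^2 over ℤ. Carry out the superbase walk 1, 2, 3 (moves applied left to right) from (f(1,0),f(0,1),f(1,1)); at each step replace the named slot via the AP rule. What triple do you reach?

start (2,5,4) = (f(1,0),f(0,1),f(1,1))
replace slot 1: 2·(5+4) − 2 = 16 → (16,5,4)
replace slot 2: 2·(16+4) − 5 = 35 → (16,35,4)
replace slot 3: 2·(16+35) − 4 = 98 → (16,35,98)

16,35,98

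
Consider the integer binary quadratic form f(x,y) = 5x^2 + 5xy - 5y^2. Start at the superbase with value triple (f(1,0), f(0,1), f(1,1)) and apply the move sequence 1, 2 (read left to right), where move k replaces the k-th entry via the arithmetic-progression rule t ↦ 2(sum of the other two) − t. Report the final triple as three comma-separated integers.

start (5,-5,5) = (f(1,0),f(0,1),f(1,1))
replace slot 1: 2·((-5)+5) − 5 = -5 → (-5,-5,5)
replace slot 2: 2·((-5)+5) − (-5) = 5 → (-5,5,5)

-5,5,5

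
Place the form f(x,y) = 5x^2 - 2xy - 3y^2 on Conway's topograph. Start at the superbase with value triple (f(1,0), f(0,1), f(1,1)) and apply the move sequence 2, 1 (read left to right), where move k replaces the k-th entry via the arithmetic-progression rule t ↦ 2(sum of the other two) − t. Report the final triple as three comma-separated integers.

start (5,-3,0) = (f(1,0),f(0,1),f(1,1))
replace slot 2: 2·(5+0) − (-3) = 13 → (5,13,0)
replace slot 1: 2·(13+0) − 5 = 21 → (21,13,0)

21,13,0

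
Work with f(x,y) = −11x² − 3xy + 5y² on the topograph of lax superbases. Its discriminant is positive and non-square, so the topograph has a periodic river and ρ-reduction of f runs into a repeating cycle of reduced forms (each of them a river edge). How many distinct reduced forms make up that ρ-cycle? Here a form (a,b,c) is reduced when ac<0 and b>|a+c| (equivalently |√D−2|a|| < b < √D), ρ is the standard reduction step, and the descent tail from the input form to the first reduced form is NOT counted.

D = 229, ⌊√D⌋ = 15
descent: ρ → (5,13,-3)  [lands on river]
river: ρ → (-3,11,9)
river: ρ → (9,7,-5)
river: ρ → (-5,13,3)
river: ρ → (3,11,-9)
river: ρ → (-9,7,5)
ρ-cycle length = 6 (tail of 1 descent step not counted)

6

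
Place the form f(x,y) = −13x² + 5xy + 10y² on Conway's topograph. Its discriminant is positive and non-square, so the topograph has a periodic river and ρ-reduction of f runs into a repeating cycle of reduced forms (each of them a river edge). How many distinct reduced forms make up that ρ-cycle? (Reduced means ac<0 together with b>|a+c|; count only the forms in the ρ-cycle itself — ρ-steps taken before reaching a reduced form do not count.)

D = 545, ⌊√D⌋ = 23
river: ρ → (10,15,-8)
river: ρ → (-8,17,8)
river: ρ → (8,15,-10)
river: ρ → (-10,5,13)
river: ρ → (13,21,-2)
river: ρ → (-2,23,2)
river: ρ → (2,21,-13)
river: ρ → (-13,5,10)
ρ-cycle length = 8 (tail of 0 descent steps not counted)

8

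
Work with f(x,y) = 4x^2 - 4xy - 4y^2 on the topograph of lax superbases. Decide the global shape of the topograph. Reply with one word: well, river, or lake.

D = b²−4ac = (-4)² − 4·4·(-4) = 80
D > 0 non-square ⇒ indefinite ⇒ periodic river

river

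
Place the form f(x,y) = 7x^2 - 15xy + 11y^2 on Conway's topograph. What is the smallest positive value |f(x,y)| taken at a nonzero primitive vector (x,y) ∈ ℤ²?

translate: b→-1 (≡-15 mod 14), so (7,-15,11)→(7,-1,3)
flip: (7,-1,3)→(3,1,7)
reduced (well bottom): (3,1,7) with a≤c, −a<b≤a
well minimum = a = 3

3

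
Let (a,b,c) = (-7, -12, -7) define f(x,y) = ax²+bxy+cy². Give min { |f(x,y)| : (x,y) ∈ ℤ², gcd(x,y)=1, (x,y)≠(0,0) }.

translate: b→-2 (≡12 mod 14), so (7,12,7)→(7,-2,2)
flip: (7,-2,2)→(2,2,7)
reduced (well bottom): (2,2,7) with a≤c, −a<b≤a
well minimum |f| = |-2| = 2 (negative-definite)

2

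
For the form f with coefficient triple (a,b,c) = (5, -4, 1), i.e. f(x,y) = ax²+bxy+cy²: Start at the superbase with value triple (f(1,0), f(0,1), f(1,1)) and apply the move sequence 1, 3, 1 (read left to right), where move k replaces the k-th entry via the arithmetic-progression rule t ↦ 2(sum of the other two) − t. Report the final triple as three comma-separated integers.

start (5,1,2) = (f(1,0),f(0,1),f(1,1))
replace slot 1: 2·(1+2) − 5 = 1 → (1,1,2)
replace slot 3: 2·(1+1) − 2 = 2 → (1,1,2)
replace slot 1: 2·(1+2) − 1 = 5 → (5,1,2)

5,1,2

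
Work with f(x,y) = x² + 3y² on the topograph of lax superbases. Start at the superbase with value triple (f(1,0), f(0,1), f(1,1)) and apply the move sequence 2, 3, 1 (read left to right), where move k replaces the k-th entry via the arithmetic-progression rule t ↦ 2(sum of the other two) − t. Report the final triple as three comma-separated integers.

start (1,3,4) = (f(1,0),f(0,1),f(1,1))
replace slot 2: 2·(1+4) − 3 = 7 → (1,7,4)
replace slot 3: 2·(1+7) − 4 = 12 → (1,7,12)
replace slot 1: 2·(7+12) − 1 = 37 → (37,7,12)

37,7,12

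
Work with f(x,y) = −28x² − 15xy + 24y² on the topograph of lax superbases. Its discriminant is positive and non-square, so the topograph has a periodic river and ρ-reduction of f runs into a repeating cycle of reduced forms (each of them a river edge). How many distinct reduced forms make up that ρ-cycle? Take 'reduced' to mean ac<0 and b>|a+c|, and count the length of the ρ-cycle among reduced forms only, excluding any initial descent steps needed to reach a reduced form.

D = 2913, ⌊√D⌋ = 53
descent: ρ → (24,15,-28)  [lands on river]
river: ρ → (-28,41,11)
river: ρ → (11,47,-16)
river: ρ → (-16,49,8)
river: ρ → (8,47,-22)
river: ρ → (-22,41,14)
river: ρ → (14,43,-19)
river: ρ → (-19,33,24)
ρ-cycle length = 8 (tail of 1 descent step not counted)

8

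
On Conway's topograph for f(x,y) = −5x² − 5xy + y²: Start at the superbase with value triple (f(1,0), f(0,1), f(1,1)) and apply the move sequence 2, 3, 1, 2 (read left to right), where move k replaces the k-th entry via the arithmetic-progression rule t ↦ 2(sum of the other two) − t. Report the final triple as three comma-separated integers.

start (-5,1,-9) = (f(1,0),f(0,1),f(1,1))
replace slot 2: 2·((-5)+(-9)) − 1 = -29 → (-5,-29,-9)
replace slot 3: 2·((-5)+(-29)) − (-9) = -59 → (-5,-29,-59)
replace slot 1: 2·((-29)+(-59)) − (-5) = -171 → (-171,-29,-59)
replace slot 2: 2·((-171)+(-59)) − (-29) = -431 → (-171,-431,-59)

-171,-431,-59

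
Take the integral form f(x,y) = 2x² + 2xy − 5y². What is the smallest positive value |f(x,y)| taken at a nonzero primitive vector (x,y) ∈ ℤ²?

descent: ρ → (-5,-2,2)
descent: ρ → (2,6,-1)  [lands on river]
river: ρ → (-1,6,2)
closes: descent 2, river 2
min |a| on river = 1

1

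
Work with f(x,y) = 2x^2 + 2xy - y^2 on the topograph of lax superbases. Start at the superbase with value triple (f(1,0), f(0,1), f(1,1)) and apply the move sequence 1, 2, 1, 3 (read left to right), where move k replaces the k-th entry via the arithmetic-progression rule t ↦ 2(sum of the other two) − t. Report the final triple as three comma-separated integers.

start (2,-1,3) = (f(1,0),f(0,1),f(1,1))
replace slot 1: 2·((-1)+3) − 2 = 2 → (2,-1,3)
replace slot 2: 2·(2+3) − (-1) = 11 → (2,11,3)
replace slot 1: 2·(11+3) − 2 = 26 → (26,11,3)
replace slot 3: 2·(26+11) − 3 = 71 → (26,11,71)

26,11,71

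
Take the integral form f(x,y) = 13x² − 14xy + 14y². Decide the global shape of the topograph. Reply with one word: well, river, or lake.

D = b²−4ac = (-14)² − 4·13·14 = -532
D < 0 ⇒ definite ⇒ every region one sign ⇒ single well

well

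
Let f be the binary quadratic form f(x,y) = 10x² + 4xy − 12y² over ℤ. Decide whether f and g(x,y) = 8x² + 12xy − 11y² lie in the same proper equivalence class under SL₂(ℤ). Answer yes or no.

D₁ = 496, D₂ = 496
river cycle of f (length 8): (-12, 20, 2), (2, 20, -12), (-12, 4, 10), (10, 16, -6), (-6, 20, 4), (4, 20, -6), (-6, 16, 10), (10, 4, -12)
river cycle of g (length 16): (-11, 10, 9), (9, 8, -12), (-12, 16, 5), (5, 14, -15), (-15, 16, 4), (4, 16, -15), (-15, 14, 5), (5, 16, -12), (-12, 8, 9), (9, 10, -11), … (6 more)
cycles differ ⇒ inequivalent

no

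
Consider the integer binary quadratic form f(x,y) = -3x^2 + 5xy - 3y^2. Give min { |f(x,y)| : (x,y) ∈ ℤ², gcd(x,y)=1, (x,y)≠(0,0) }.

translate: b→1 (≡-5 mod 6), so (3,-5,3)→(3,1,1)
flip: (3,1,1)→(1,-1,3)
translate: b→1 (≡-1 mod 2), so (1,-1,3)→(1,1,3)
reduced (well bottom): (1,1,3) with a≤c, −a<b≤a
well minimum |f| = |-1| = 1 (negative-definite)

1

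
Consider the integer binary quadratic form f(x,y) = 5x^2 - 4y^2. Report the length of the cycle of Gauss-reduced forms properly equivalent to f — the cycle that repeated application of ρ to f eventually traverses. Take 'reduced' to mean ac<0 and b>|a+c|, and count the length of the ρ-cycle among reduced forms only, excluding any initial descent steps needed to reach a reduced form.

D = 80, ⌊√D⌋ = 8
descent: ρ → (-4,8,1)  [lands on river]
river: ρ → (1,8,-4)
ρ-cycle length = 2 (tail of 1 descent step not counted)

2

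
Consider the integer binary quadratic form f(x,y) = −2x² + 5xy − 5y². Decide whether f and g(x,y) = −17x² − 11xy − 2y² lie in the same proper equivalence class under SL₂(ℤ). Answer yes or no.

D₁ = -15, D₂ = -15
f is negative-definite; reduce −f:
−f: translate: b→-1 (≡-5 mod 4), so (2,-5,5)→(2,-1,2)
−f: flip: (2,-1,2)→(2,1,2)
−f: reduced (well bottom): (2,1,2) with a≤c, −a<b≤a
flip sign back: reduced form of f is (-2,-1,-2)
g is negative-definite; reduce −g:
−g: flip: (17,11,2)→(2,-11,17)
−g: translate: b→1 (≡-11 mod 4), so (2,-11,17)→(2,1,2)
−g: reduced (well bottom): (2,1,2) with a≤c, −a<b≤a
flip sign back: reduced form of g is (-2,-1,-2)
reduced forms (-2, -1, -2) vs (-2, -1, -2) ⇒ equivalent

yes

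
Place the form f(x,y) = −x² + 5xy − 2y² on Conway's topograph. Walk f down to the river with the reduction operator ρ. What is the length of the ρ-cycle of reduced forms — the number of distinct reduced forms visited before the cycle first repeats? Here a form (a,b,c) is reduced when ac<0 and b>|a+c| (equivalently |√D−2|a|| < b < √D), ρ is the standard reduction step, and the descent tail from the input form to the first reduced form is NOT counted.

D = 17, ⌊√D⌋ = 4
descent: ρ → (-2,3,1)  [lands on river]
river: ρ → (1,3,-2)
river: ρ → (-2,1,2)
river: ρ → (2,3,-1)
river: ρ → (-1,3,2)
river: ρ → (2,1,-2)
ρ-cycle length = 6 (tail of 1 descent step not counted)

6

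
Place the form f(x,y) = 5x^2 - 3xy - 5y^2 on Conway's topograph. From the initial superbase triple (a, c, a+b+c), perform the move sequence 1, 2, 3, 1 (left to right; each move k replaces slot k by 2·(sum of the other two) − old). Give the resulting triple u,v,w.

start (5,-5,-3) = (f(1,0),f(0,1),f(1,1))
replace slot 1: 2·((-5)+(-3)) − 5 = -21 → (-21,-5,-3)
replace slot 2: 2·((-21)+(-3)) − (-5) = -43 → (-21,-43,-3)
replace slot 3: 2·((-21)+(-43)) − (-3) = -125 → (-21,-43,-125)
replace slot 1: 2·((-43)+(-125)) − (-21) = -315 → (-315,-43,-125)

-315,-43,-125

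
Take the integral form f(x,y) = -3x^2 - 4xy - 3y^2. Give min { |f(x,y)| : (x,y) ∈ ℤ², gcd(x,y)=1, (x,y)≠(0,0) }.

translate: b→-2 (≡4 mod 6), so (3,4,3)→(3,-2,2)
flip: (3,-2,2)→(2,2,3)
reduced (well bottom): (2,2,3) with a≤c, −a<b≤a
well minimum |f| = |-2| = 2 (negative-definite)

2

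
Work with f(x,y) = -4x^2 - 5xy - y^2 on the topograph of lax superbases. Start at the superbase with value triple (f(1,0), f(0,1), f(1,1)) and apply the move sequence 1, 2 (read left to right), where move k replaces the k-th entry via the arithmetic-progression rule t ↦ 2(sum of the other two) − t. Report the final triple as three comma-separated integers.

start (-4,-1,-10) = (f(1,0),f(0,1),f(1,1))
replace slot 1: 2·((-1)+(-10)) − (-4) = -18 → (-18,-1,-10)
replace slot 2: 2·((-18)+(-10)) − (-1) = -55 → (-18,-55,-10)

-18,-55,-10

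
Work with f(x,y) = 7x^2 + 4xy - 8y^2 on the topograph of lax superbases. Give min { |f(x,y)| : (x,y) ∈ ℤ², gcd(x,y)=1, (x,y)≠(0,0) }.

river: ρ → (-8,12,3)
river: ρ → (3,12,-8)
river: ρ → (-8,4,7)
river: ρ → (7,10,-5)
river: ρ → (-5,10,7)
river: ρ → (7,4,-8)
closes: descent 0, river 6
min |a| on river = 3

3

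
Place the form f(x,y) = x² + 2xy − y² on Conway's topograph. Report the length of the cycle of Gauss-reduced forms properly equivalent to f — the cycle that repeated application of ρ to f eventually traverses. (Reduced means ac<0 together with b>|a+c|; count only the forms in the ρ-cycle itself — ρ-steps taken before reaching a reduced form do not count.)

D = 8, ⌊√D⌋ = 2
river: ρ → (-1,2,1)
river: ρ → (1,2,-1)
ρ-cycle length = 2 (tail of 0 descent steps not counted)

2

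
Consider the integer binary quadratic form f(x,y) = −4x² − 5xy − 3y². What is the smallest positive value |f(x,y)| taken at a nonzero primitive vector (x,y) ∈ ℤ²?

translate: b→-3 (≡5 mod 8), so (4,5,3)→(4,-3,2)
flip: (4,-3,2)→(2,3,4)
translate: b→-1 (≡3 mod 4), so (2,3,4)→(2,-1,3)
reduced (well bottom): (2,-1,3) with a≤c, −a<b≤a
well minimum |f| = |-2| = 2 (negative-definite)

2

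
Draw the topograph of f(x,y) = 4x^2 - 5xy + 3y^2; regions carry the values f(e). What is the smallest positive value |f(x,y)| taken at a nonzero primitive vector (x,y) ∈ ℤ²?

translate: b→3 (≡-5 mod 8), so (4,-5,3)→(4,3,2)
flip: (4,3,2)→(2,-3,4)
translate: b→1 (≡-3 mod 4), so (2,-3,4)→(2,1,3)
reduced (well bottom): (2,1,3) with a≤c, −a<b≤a
well minimum = a = 2

2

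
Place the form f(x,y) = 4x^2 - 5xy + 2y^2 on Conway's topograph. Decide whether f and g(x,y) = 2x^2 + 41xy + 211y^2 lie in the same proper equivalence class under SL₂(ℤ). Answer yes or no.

D₁ = -7, D₂ = -7
f: translate: b→3 (≡-5 mod 8), so (4,-5,2)→(4,3,1)
f: flip: (4,3,1)→(1,-3,4)
f: translate: b→1 (≡-3 mod 2), so (1,-3,4)→(1,1,2)
f: reduced (well bottom): (1,1,2) with a≤c, −a<b≤a
g: translate: b→1 (≡41 mod 4), so (2,41,211)→(2,1,1)
g: flip: (2,1,1)→(1,-1,2)
g: translate: b→1 (≡-1 mod 2), so (1,-1,2)→(1,1,2)
g: reduced (well bottom): (1,1,2) with a≤c, −a<b≤a
reduced forms (1, 1, 2) vs (1, 1, 2) ⇒ equivalent

yes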